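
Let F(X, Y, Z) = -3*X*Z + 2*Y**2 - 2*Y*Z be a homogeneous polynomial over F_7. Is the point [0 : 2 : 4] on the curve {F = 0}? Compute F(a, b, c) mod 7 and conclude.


F(0,2,4) ≡ 6 (mod 7); P is NOT on the curve.

Evaluate F(0, 2, 4) term-by-term (mod 7).
  -3*X*Z ↦ -3·0·1·4 = 0
  2*Y**2 ↦ 2·1·4·1 = 8
  -2*Y*Z ↦ -2·1·2·4 = -16
Sum: F(0, 2, 4) = (0) + (8) + (-16) = -8.
Reducing mod 7: -8 ≡ 6 (mod 7).
Since F(a, b, c) ≡ 6 ≠ 0 (mod 7), P does NOT lie on the curve.


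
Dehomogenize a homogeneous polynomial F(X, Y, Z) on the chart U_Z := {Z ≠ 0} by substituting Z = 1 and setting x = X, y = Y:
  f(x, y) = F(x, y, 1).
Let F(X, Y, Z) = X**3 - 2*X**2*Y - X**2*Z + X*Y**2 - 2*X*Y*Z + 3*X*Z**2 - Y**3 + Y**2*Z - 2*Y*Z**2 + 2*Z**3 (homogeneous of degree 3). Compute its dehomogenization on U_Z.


f(x, y) = x**3 - 2*x**2*y - x**2 + x*y**2 - 2*x*y + 3*x - y**3 + y**2 - 2*y + 2

On U_Z we set Z = 1. Each monomial c·X^i·Y^j·Z^k in F becomes c·x^i·y^j·1^k = c·x^i·y^j.
Substituting Z = 1: F(X, Y, 1) = x**3 - 2*x**2*y - x**2 + x*y**2 - 2*x*y + 3*x - y**3 + y**2 - 2*y + 2.
Note: deg(f) ≤ deg(F) = 3; strict inequality happens when F is divisible by Z (lost terms).


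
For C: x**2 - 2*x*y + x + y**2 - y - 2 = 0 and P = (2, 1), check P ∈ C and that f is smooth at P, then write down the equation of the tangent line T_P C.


Tangent line at P: 3*x - 3*y - 3 = 0.

Step 1: f(2, 1) = 0, so P lies on C.
Step 2: partial derivatives
  f_x(x, y) = 2*x - 2*y + 1, f_y(x, y) = -2*x + 2*y - 1.
  f_x(P) = 3, f_y(P) = -3 (gradient nonzero, so P is smooth).
Step 3: tangent line at P: 3·(x − 2) + -3·(y − 1) = 0.
Expanding: 3*x - 3*y - 3 = 0.


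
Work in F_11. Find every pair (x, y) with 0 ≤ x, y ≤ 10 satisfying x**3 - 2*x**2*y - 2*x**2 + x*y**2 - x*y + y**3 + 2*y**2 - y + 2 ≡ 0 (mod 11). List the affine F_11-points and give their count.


Affine F_11-points: {(0, 3), (2, 8), (3, 0), (3, 6), (5, 0), (5, 6), (5, 9), (6, 4), (6, 6), (9, 4)}; count = 10.

For each of the 121 pairs (x, y) ∈ F_11², evaluate f(x, y) mod 11. Record the zeros.
  x = 0: [0↦2, 1↦4, 2↦5, 3↦0, 4↦6, 5↦7, 6↦9, 7↦7, 8↦7, 9↦4, 10↦4]  zeros at y ∈ {3}
  x = 1: [0↦1, 1↦1, 2↦2, 3↦10, 4↦9, 5↦5, 6↦4, 7↦1, 8↦2, 9↦2, 10↦7]  zeros at y ∈ ∅
  x = 2: [0↦2, 1↦7, 2↦4, 3↦10, 4↦9, 5↦7, 6↦10, 7↦2, 8↦0, 9↦10, 10↦5]  zeros at y ∈ {8}
  x = 3: [0↦0, 1↦6, 2↦6, 3↦6, 4↦1, 5↦8, 6↦0, 7↦5, 8↦7, 9↦1, 10↦4]  zeros at y ∈ {0, 6}
  x = 4: [0↦1, 1↦4, 2↦3, 3↦4, 4↦2, 5↦3, 6↦2, 7↦5, 8↦7, 9↦3, 10↦10]  zeros at y ∈ ∅
  x = 5: [0↦0, 1↦7, 2↦1, 3↦10, 4↦7, 5↦9, 6↦0, 7↦8, 8↦6, 9↦0, 10↦7]  zeros at y ∈ {0, 6, 9}
  x = 6: [0↦3, 1↦10, 2↦6, 3↦8, 4↦0, 5↦10, 6↦0, 7↦9, 8↦10, 9↦9, 10↦1]  zeros at y ∈ {4, 6}
  x = 7: [0↦5, 1↦8, 2↦2, 3↦4, 4↦9, 5↦1, 6↦8, 7↦3, 8↦3, 9↦3, 10↦9]  zeros at y ∈ ∅
  x = 8: [0↦1, 1↦7, 2↦6, 3↦4, 4↦7, 5↦10, 6↦8, 7↦7, 8↦2, 9↦10, 10↦4]  zeros at y ∈ ∅
  x = 9: [0↦8, 1↦2, 2↦2, 3↦3, 4↦0, 5↦10, 6↦6, 7↦5, 8↦2, 9↦3, 10↦3]  zeros at y ∈ {4}
  x = 10: [0↦10, 1↦10, 2↦7, 3↦7, 4↦5, 5↦7, 6↦8, 7↦3, 8↦9, 9↦10, 10↦1]  zeros at y ∈ ∅
Collecting zeros: affine points = {(0, 3), (2, 8), (3, 0), (3, 6), (5, 0), (5, 6), (5, 9), (6, 4), (6, 6), (9, 4)}.
Total count |C(F_11)_aff| = 10.


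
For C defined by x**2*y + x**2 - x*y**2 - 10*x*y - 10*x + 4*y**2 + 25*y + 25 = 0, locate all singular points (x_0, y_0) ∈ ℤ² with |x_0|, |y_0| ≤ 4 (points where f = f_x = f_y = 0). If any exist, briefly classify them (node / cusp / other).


Singular points: {(3, -2)}; classification: node.

Compute partial derivatives:
  f_x = 2*x*y + 2*x - y**2 - 10*y - 10.
  f_y = x**2 - 2*x*y - 10*x + 8*y + 25.
Scan x_0 ∈ {−4, ..., 4}. For each x_0, f_y(x_0, y) is a polynomial in y; find its integer roots y ∈ {−4, ..., 4}, then test f_x and f at those candidates.
  x = -4: f_y(-4, y) = 16*y + 81; no integer root y with |y| ≤ 4.
  x = -3: f_y(-3, y) = 14*y + 64; no integer root y with |y| ≤ 4.
  x = -2: f_y(-2, y) = 12*y + 49; no integer root y with |y| ≤ 4.
  x = -1: f_y(-1, y) = 10*y + 36; no integer root y with |y| ≤ 4.
  x = 0: f_y(0, y) = 8*y + 25; no integer root y with |y| ≤ 4.
  x = 1: f_y(1, y) = 6*y + 16; no integer root y with |y| ≤ 4.
  x = 2: f_y(2, y) = 4*y + 9; no integer root y with |y| ≤ 4.
  x = 3: f_y(3, y) = 2*y + 4; vanishes at y ∈ {-2}. (3, -2): f_x = 0, f = 0 — SINGULAR.
  x = 4: f_y(4, y) = 1; no integer root y with |y| ≤ 4.
Only singular point on the grid: (3, -2).
Classify: substitute x = 3 + u, y = -2 + v and expand: f = u**2*v - u**2 - u*v**2 + v**2.
No constant or linear terms (consistent with a singular point). Quadratic part: -u**2 + v**2. Cubic part: u**2*v - u*v**2.
The quadratic part v**2 - u**2 = (v − u)(v + u) splits into two distinct linear factors, so there are two distinct tangent lines y − -2 = ±(x − 3) — this is a node (ordinary double point).
Classification: node.


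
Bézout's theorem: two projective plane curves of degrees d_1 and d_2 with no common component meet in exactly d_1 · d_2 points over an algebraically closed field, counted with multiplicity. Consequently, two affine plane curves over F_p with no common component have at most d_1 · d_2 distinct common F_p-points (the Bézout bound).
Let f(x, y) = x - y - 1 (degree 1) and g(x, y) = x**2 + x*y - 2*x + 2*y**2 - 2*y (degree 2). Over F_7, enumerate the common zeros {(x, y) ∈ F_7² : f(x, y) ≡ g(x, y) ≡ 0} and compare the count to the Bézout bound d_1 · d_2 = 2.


Common zeros: ∅; count = 0; Bézout bound = 2.

deg(f) = 1, deg(g) = 2, so Bézout bound = 2.
Scan x ∈ F_7. For each x, list the y ∈ F_7 with f(x, y) ≡ 0 and those with g(x, y) ≡ 0 (mod 7); the common zeros in that column are the intersection.
  x = 0: f ≡ 0 at y ∈ {6}; g ≡ 0 at y ∈ {0, 1}; common: ∅.
  x = 1: f ≡ 0 at y ∈ {0}; g ≡ 0 at y ∈ {1, 3}; common: ∅.
  x = 2: f ≡ 0 at y ∈ {1}; g ≡ 0 at y ∈ {0}; common: ∅.
  x = 3: f ≡ 0 at y ∈ {2}; g ≡ 0 at y ∈ ∅; common: ∅.
  x = 4: f ≡ 0 at y ∈ {3}; g ≡ 0 at y ∈ ∅; common: ∅.
  x = 5: f ≡ 0 at y ∈ {4}; g ≡ 0 at y ∈ {3, 6}; common: ∅.
  x = 6: f ≡ 0 at y ∈ {5}; g ≡ 0 at y ∈ ∅; common: ∅.
Collecting: common zeros = ∅, so the count is 0.
Comparison with the Bézout bound: 0 ≤ 2 = deg(f)·deg(g), as expected for curves with no common component (the affine F_7-count falls short of the bound because intersections may lie at infinity, over extension fields, or carry multiplicity).


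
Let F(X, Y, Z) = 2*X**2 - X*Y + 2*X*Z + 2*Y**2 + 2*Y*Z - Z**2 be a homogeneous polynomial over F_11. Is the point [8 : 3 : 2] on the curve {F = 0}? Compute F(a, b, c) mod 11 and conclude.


F(8,3,2) ≡ 8 (mod 11); P is NOT on the curve.

Evaluate F(8, 3, 2) term-by-term (mod 11).
  2*X**2 ↦ 2·64·1·1 = 128
  -X*Y ↦ -1·8·3·1 = -24
  2*X*Z ↦ 2·8·1·2 = 32
  2*Y**2 ↦ 2·1·9·1 = 18
  2*Y*Z ↦ 2·1·3·2 = 12
  -Z**2 ↦ -1·1·1·4 = -4
Sum: F(8, 3, 2) = (128) + (-24) + (32) + (18) + (12) + (-4) = 162.
Reducing mod 11: 162 ≡ 8 (mod 11).
Since F(a, b, c) ≡ 8 ≠ 0 (mod 11), P does NOT lie on the curve.


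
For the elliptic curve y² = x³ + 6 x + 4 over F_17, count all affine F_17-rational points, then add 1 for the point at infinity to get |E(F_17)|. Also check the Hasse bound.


Affine points = {(0, 2), (0, 15), (3, 7), (3, 10), (6, 1), (6, 16), (7, 7), (7, 10), (12, 6), (12, 11), (13, 1), (13, 16), (15, 1), (15, 16)}; affine count = 14; |E(F_17)| = 15.

Discriminant check: Δ ∝ 4a³ + 27b² = 4·6³ + 27·4² = 4·216 + 27·16 ≡ 4 (mod 17). Nonzero ⇒ E is nonsingular.
For each x ∈ F_17, compute rhs = x³ + 6·x + 4 mod 17, then count y ∈ F_17 with y² ≡ rhs.
  x = 0: rhs = 4, matching y values: 2, 15 (2 points).
  x = 1: rhs = 11, matching y values: none (0 points).
  x = 2: rhs = 7, matching y values: none (0 points).
  x = 3: rhs = 15, matching y values: 7, 10 (2 points).
  x = 4: rhs = 7, matching y values: none (0 points).
  x = 5: rhs = 6, matching y values: none (0 points).
  x = 6: rhs = 1, matching y values: 1, 16 (2 points).
  x = 7: rhs = 15, matching y values: 7, 10 (2 points).
  x = 8: rhs = 3, matching y values: none (0 points).
  x = 9: rhs = 5, matching y values: none (0 points).
  x = 10: rhs = 10, matching y values: none (0 points).
  x = 11: rhs = 7, matching y values: none (0 points).
  x = 12: rhs = 2, matching y values: 6, 11 (2 points).
  x = 13: rhs = 1, matching y values: 1, 16 (2 points).
  x = 14: rhs = 10, matching y values: none (0 points).
  x = 15: rhs = 1, matching y values: 1, 16 (2 points).
  x = 16: rhs = 14, matching y values: none (0 points).
Total affine count: 14.
Full point count |E(F_17)| = 14 + 1 = 15.
Hasse bound: |15 − (17+1)| = |-3| = 3 ≤ 2√17 ≈ 8.2462 ✓.


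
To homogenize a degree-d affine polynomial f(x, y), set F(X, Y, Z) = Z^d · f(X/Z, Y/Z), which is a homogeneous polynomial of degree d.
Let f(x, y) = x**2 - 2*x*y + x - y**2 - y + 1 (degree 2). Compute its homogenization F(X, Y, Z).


F(X, Y, Z) = X**2 - 2*X*Y + X*Z - Y**2 - Y*Z + Z**2

deg(f) = 2.
Substitute x = X/Z, y = Y/Z into f, then multiply by Z^2.
  monomial 1·x^2·y^0 ↦ 1·X^2·Y^0·Z^0.
  monomial -2·x^1·y^1 ↦ -2·X^1·Y^1·Z^0.
  monomial 1·x^1·y^0 ↦ 1·X^1·Y^0·Z^1.
  monomial -1·x^0·y^2 ↦ -1·X^0·Y^2·Z^0.
  monomial -1·x^0·y^1 ↦ -1·X^0·Y^1·Z^1.
  monomial 1·x^0·y^0 ↦ 1·X^0·Y^0·Z^2.
Collecting: F(X, Y, Z) = X**2 - 2*X*Y + X*Z - Y**2 - Y*Z + Z**2.


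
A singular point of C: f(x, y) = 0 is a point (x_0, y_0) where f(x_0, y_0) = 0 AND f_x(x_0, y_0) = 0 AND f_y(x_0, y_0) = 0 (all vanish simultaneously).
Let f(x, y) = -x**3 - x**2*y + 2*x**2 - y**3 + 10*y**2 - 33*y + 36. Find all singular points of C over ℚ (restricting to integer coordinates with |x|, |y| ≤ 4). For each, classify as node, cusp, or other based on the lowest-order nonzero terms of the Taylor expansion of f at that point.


Singular points: {(0, 3)}; classification: node.

Compute partial derivatives:
  f_x = -3*x**2 - 2*x*y + 4*x.
  f_y = -x**2 - 3*y**2 + 20*y - 33.
Scan x_0 ∈ {−4, ..., 4}. For each x_0, f_y(x_0, y) is a polynomial in y; find its integer roots y ∈ {−4, ..., 4}, then test f_x and f at those candidates.
  x = -4: f_y(-4, y) = -3*y**2 + 20*y - 49; no integer root y with |y| ≤ 4.
  x = -3: f_y(-3, y) = -3*y**2 + 20*y - 42; no integer root y with |y| ≤ 4.
  x = -2: f_y(-2, y) = -3*y**2 + 20*y - 37; no integer root y with |y| ≤ 4.
  x = -1: f_y(-1, y) = -3*y**2 + 20*y - 34; no integer root y with |y| ≤ 4.
  x = 0: f_y(0, y) = -3*y**2 + 20*y - 33; vanishes at y ∈ {3}. (0, 3): f_x = 0, f = 0 — SINGULAR.
  x = 1: f_y(1, y) = -3*y**2 + 20*y - 34; no integer root y with |y| ≤ 4.
  x = 2: f_y(2, y) = -3*y**2 + 20*y - 37; no integer root y with |y| ≤ 4.
  x = 3: f_y(3, y) = -3*y**2 + 20*y - 42; no integer root y with |y| ≤ 4.
  x = 4: f_y(4, y) = -3*y**2 + 20*y - 49; no integer root y with |y| ≤ 4.
Only singular point on the grid: (0, 3).
Classify: substitute x = 0 + u, y = 3 + v and expand: f = -u**3 - u**2*v - u**2 - v**3 + v**2.
No constant or linear terms (consistent with a singular point). Quadratic part: -u**2 + v**2. Cubic part: -u**3 - u**2*v - v**3.
The quadratic part v**2 - u**2 = (v − u)(v + u) splits into two distinct linear factors, so there are two distinct tangent lines y − 3 = ±(x − 0) — this is a node (ordinary double point).
Classification: node.


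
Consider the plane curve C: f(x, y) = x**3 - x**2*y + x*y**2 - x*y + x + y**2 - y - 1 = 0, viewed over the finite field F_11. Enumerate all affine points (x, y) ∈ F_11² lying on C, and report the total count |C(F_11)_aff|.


Affine F_11-points: {(0, 4), (0, 8), (1, 1), (1, 6), (4, 6), (4, 7), (7, 5), (7, 9), (9, 0), (9, 8), (10, 8)}; count = 11.

For each of the 121 pairs (x, y) ∈ F_11², evaluate f(x, y) mod 11. Record the zeros.
  x = 0: [0↦10, 1↦10, 2↦1, 3↦5, 4↦0, 5↦8, 6↦7, 7↦8, 8↦0, 9↦5, 10↦1]  zeros at y ∈ {4, 8}
  x = 1: [0↦1, 1↦0, 2↦3, 3↦10, 4↦10, 5↦3, 6↦0, 7↦1, 8↦6, 9↦4, 10↦6]  zeros at y ∈ {1, 6}
  x = 2: [0↦9, 1↦5, 2↦7, 3↦4, 4↦7, 5↦5, 6↦9, 7↦8, 8↦2, 9↦2, 10↦8]  zeros at y ∈ ∅
  x = 3: [0↦7, 1↦9, 2↦8, 3↦4, 4↦8, 5↦9, 6↦7, 7↦2, 8↦5, 9↦5, 10↦2]  zeros at y ∈ ∅
  x = 4: [0↦1, 1↦7, 2↦1, 3↦5, 4↦8, 5↦10, 6↦0, 7↦0, 8↦10, 9↦8, 10↦5]  zeros at y ∈ {6, 7}
  x = 5: [0↦8, 1↦5, 2↦3, 3↦2, 4↦2, 5↦3, 6↦5, 7↦8, 8↦1, 9↦6, 10↦1]  zeros at y ∈ ∅
  x = 6: [0↦1, 1↦9, 2↦9, 3↦1, 4↦7, 5↦5, 6↦6, 7↦10, 8↦6, 9↦5, 10↦7]  zeros at y ∈ ∅
  x = 7: [0↦8, 1↦3, 2↦3, 3↦8, 4↦7, 5↦0, 6↦9, 7↦1, 8↦9, 9↦0, 10↦7]  zeros at y ∈ {5, 9}
  x = 8: [0↦2, 1↦4, 2↦2, 3↦7, 4↦8, 5↦5, 6↦9, 7↦9, 8↦5, 9↦8, 10↦7]  zeros at y ∈ ∅
  x = 9: [0↦0, 1↦7, 2↦1, 3↦4, 4↦5, 5↦4, 6↦1, 7↦7, 8↦0, 9↦2, 10↦2]  zeros at y ∈ {0, 8}
  x = 10: [0↦8, 1↦7, 2↦6, 3↦5, 4↦4, 5↦3, 6↦2, 7↦1, 8↦0, 9↦10, 10↦9]  zeros at y ∈ {8}
Collecting zeros: affine points = {(0, 4), (0, 8), (1, 1), (1, 6), (4, 6), (4, 7), (7, 5), (7, 9), (9, 0), (9, 8), (10, 8)}.
Total count |C(F_11)_aff| = 11.


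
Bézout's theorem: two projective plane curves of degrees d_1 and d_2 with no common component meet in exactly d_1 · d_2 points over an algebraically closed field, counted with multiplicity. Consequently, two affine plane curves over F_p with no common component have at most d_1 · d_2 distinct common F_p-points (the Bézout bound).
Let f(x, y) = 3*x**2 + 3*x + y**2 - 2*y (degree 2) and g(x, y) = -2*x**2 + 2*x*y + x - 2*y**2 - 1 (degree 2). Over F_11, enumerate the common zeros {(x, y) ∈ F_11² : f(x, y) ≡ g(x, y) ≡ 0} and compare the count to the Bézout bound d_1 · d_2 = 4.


Common zeros: {(8, 8)}; count = 1; Bézout bound = 4.

deg(f) = 2, deg(g) = 2, so Bézout bound = 4.
Scan x ∈ F_11. For each x, list the y ∈ F_11 with f(x, y) ≡ 0 and those with g(x, y) ≡ 0 (mod 11); the common zeros in that column are the intersection.
  x = 0: f ≡ 0 at y ∈ {0, 2}; g ≡ 0 at y ∈ {4, 7}; common: ∅.
  x = 1: f ≡ 0 at y ∈ ∅; g ≡ 0 at y ∈ ∅; common: ∅.
  x = 2: f ≡ 0 at y ∈ {5, 8}; g ≡ 0 at y ∈ {6, 7}; common: ∅.
  x = 3: f ≡ 0 at y ∈ {4, 9}; g ≡ 0 at y ∈ ∅; common: ∅.
  x = 4: f ≡ 0 at y ∈ ∅; g ≡ 0 at y ∈ ∅; common: ∅.
  x = 5: f ≡ 0 at y ∈ ∅; g ≡ 0 at y ∈ ∅; common: ∅.
  x = 6: f ≡ 0 at y ∈ ∅; g ≡ 0 at y ∈ {8, 9}; common: ∅.
  x = 7: f ≡ 0 at y ∈ {4, 9}; g ≡ 0 at y ∈ ∅; common: ∅.
  x = 8: f ≡ 0 at y ∈ {5, 8}; g ≡ 0 at y ∈ {0, 8}; common: {8}.
  x = 9: f ≡ 0 at y ∈ ∅; g ≡ 0 at y ∈ {0, 9}; common: ∅.
  x = 10: f ≡ 0 at y ∈ {0, 2}; g ≡ 0 at y ∈ {4, 6}; common: ∅.
Collecting: common zeros = {(8, 8)}, so the count is 1.
Comparison with the Bézout bound: 1 ≤ 4 = deg(f)·deg(g), as expected for curves with no common component (the affine F_11-count falls short of the bound because intersections may lie at infinity, over extension fields, or carry multiplicity).


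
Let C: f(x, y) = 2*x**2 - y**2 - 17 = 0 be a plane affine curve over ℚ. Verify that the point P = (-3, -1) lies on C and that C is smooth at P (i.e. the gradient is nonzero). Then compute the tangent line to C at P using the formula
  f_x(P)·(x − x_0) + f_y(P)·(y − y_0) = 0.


Tangent line at P: -12*x + 2*y - 34 = 0.

Step 1: f(-3, -1) = 0, so P lies on C.
Step 2: partial derivatives
  f_x(x, y) = 4*x, f_y(x, y) = -2*y.
  f_x(P) = -12, f_y(P) = 2 (gradient nonzero, so P is smooth).
Step 3: tangent line at P: -12·(x − -3) + 2·(y − -1) = 0.
Expanding: -12*x + 2*y - 34 = 0.


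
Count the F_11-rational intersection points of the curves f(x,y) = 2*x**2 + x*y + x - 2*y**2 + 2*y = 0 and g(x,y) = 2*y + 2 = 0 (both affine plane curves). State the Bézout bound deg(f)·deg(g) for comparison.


Common zeros: ∅; count = 0; Bézout bound = 2.

deg(f) = 2, deg(g) = 1, so Bézout bound = 2.
Scan x ∈ F_11. For each x, list the y ∈ F_11 with f(x, y) ≡ 0 and those with g(x, y) ≡ 0 (mod 11); the common zeros in that column are the intersection.
  x = 0: f ≡ 0 at y ∈ {0, 1}; g ≡ 0 at y ∈ {10}; common: ∅.
  x = 1: f ≡ 0 at y ∈ {9}; g ≡ 0 at y ∈ {10}; common: ∅.
  x = 2: f ≡ 0 at y ∈ ∅; g ≡ 0 at y ∈ {10}; common: ∅.
  x = 3: f ≡ 0 at y ∈ ∅; g ≡ 0 at y ∈ {10}; common: ∅.
  x = 4: f ≡ 0 at y ∈ {6, 8}; g ≡ 0 at y ∈ {10}; common: ∅.
  x = 5: f ≡ 0 at y ∈ {0, 9}; g ≡ 0 at y ∈ {10}; common: ∅.
  x = 6: f ≡ 0 at y ∈ ∅; g ≡ 0 at y ∈ {10}; common: ∅.
  x = 7: f ≡ 0 at y ∈ ∅; g ≡ 0 at y ∈ {10}; common: ∅.
  x = 8: f ≡ 0 at y ∈ {8}; g ≡ 0 at y ∈ {10}; common: ∅.
  x = 9: f ≡ 0 at y ∈ {5, 6}; g ≡ 0 at y ∈ {10}; common: ∅.
  x = 10: f ≡ 0 at y ∈ {1, 5}; g ≡ 0 at y ∈ {10}; common: ∅.
Collecting: common zeros = ∅, so the count is 0.
Comparison with the Bézout bound: 0 ≤ 2 = deg(f)·deg(g), as expected for curves with no common component (the affine F_11-count falls short of the bound because intersections may lie at infinity, over extension fields, or carry multiplicity).


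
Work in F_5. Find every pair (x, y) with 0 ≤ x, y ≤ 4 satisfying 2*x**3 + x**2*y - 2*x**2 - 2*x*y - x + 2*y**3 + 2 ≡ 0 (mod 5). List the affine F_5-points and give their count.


Affine F_5-points: {(0, 4), (1, 2), (1, 4), (2, 1), (3, 0), (3, 1), (3, 4)}; count = 7.

For each of the 25 pairs (x, y) ∈ F_5², evaluate f(x, y) mod 5. Record the zeros.
  x = 0: [0↦2, 1↦4, 2↦3, 3↦1, 4↦0]  zeros at y ∈ {4}
  x = 1: [0↦1, 1↦2, 2↦0, 3↦2, 4↦0]  zeros at y ∈ {2, 4}
  x = 2: [0↦3, 1↦0, 2↦4, 3↦2, 4↦1]  zeros at y ∈ {1}
  x = 3: [0↦0, 1↦0, 2↦2, 3↦3, 4↦0]  zeros at y ∈ {0, 1, 4}
  x = 4: [0↦4, 1↦4, 2↦1, 3↦2, 4↦4]  zeros at y ∈ ∅
Collecting zeros: affine points = {(0, 4), (1, 2), (1, 4), (2, 1), (3, 0), (3, 1), (3, 4)}.
Total count |C(F_5)_aff| = 7.


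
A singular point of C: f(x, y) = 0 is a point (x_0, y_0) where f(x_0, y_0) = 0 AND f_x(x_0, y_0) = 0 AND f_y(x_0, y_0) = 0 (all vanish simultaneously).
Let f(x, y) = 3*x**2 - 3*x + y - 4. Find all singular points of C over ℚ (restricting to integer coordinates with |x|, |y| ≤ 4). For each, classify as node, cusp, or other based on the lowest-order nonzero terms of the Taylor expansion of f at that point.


No singular points in the scanned grid; C is smooth there.

Compute partial derivatives:
  f_x = 6*x - 3.
  f_y = 1.
f_y = 1 is a nonzero constant, so f_y never vanishes: no point (x, y) can satisfy f = f_x = f_y = 0. In particular no (x, y) ∈ {−4, ..., 4}² is singular; the curve is smooth.


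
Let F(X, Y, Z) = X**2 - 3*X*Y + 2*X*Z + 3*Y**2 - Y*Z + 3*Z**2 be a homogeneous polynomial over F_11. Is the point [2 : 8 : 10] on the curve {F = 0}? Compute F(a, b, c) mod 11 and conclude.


F(2,8,10) ≡ 1 (mod 11); P is NOT on the curve.

Evaluate F(2, 8, 10) term-by-term (mod 11).
  X**2 ↦ 1·4·1·1 = 4
  -3*X*Y ↦ -3·2·8·1 = -48
  2*X*Z ↦ 2·2·1·10 = 40
  3*Y**2 ↦ 3·1·64·1 = 192
  -Y*Z ↦ -1·1·8·10 = -80
  3*Z**2 ↦ 3·1·1·100 = 300
Sum: F(2, 8, 10) = (4) + (-48) + (40) + (192) + (-80) + (300) = 408.
Reducing mod 11: 408 ≡ 1 (mod 11).
Since F(a, b, c) ≡ 1 ≠ 0 (mod 11), P does NOT lie on the curve.


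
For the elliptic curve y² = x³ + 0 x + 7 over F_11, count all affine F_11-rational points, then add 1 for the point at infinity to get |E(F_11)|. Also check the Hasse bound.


Affine points = {(2, 2), (2, 9), (3, 1), (3, 10), (4, 4), (4, 7), (5, 0), (6, 5), (6, 6), (7, 3), (7, 8)}; affine count = 11; |E(F_11)| = 12.

Discriminant check: Δ ∝ 4a³ + 27b² = 4·0³ + 27·7² = 4·0 + 27·49 ≡ 3 (mod 11). Nonzero ⇒ E is nonsingular.
For each x ∈ F_11, compute rhs = x³ + 0·x + 7 mod 11, then count y ∈ F_11 with y² ≡ rhs.
  x = 0: rhs = 7, matching y values: none (0 points).
  x = 1: rhs = 8, matching y values: none (0 points).
  x = 2: rhs = 4, matching y values: 2, 9 (2 points).
  x = 3: rhs = 1, matching y values: 1, 10 (2 points).
  x = 4: rhs = 5, matching y values: 4, 7 (2 points).
  x = 5: rhs = 0, matching y values: 0 (1 points).
  x = 6: rhs = 3, matching y values: 5, 6 (2 points).
  x = 7: rhs = 9, matching y values: 3, 8 (2 points).
  x = 8: rhs = 2, matching y values: none (0 points).
  x = 9: rhs = 10, matching y values: none (0 points).
  x = 10: rhs = 6, matching y values: none (0 points).
Total affine count: 11.
Full point count |E(F_11)| = 11 + 1 = 12.
Hasse bound: |12 − (11+1)| = |0| = 0 ≤ 2√11 ≈ 6.6332 ✓.


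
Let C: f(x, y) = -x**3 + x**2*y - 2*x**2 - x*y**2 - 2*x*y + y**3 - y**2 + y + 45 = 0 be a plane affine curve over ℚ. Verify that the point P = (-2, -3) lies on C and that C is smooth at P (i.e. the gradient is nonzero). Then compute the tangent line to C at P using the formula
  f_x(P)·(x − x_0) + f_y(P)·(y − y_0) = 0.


Tangent line at P: 5*x + 30*y + 100 = 0.

Step 1: f(-2, -3) = 0, so P lies on C.
Step 2: partial derivatives
  f_x(x, y) = -3*x**2 + 2*x*y - 4*x - y**2 - 2*y, f_y(x, y) = x**2 - 2*x*y - 2*x + 3*y**2 - 2*y + 1.
  f_x(P) = 5, f_y(P) = 30 (gradient nonzero, so P is smooth).
Step 3: tangent line at P: 5·(x − -2) + 30·(y − -3) = 0.
Expanding: 5*x + 30*y + 100 = 0.


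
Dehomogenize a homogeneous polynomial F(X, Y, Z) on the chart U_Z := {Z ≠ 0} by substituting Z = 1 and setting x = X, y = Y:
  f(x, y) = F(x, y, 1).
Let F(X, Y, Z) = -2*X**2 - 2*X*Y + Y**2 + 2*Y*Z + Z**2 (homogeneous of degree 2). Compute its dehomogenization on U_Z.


f(x, y) = -2*x**2 - 2*x*y + y**2 + 2*y + 1

On U_Z we set Z = 1. Each monomial c·X^i·Y^j·Z^k in F becomes c·x^i·y^j·1^k = c·x^i·y^j.
Substituting Z = 1: F(X, Y, 1) = -2*x**2 - 2*x*y + y**2 + 2*y + 1.
Note: deg(f) ≤ deg(F) = 2; strict inequality happens when F is divisible by Z (lost terms).


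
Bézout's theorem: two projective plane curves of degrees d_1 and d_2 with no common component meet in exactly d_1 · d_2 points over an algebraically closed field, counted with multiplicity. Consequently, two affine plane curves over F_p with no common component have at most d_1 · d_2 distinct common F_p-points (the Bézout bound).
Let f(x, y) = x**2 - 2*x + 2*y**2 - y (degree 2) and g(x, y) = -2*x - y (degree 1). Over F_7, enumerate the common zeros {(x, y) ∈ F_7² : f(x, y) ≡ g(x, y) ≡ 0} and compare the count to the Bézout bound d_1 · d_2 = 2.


Common zeros: {(0, 0)}; count = 1; Bézout bound = 2.

deg(f) = 2, deg(g) = 1, so Bézout bound = 2.
Scan x ∈ F_7. For each x, list the y ∈ F_7 with f(x, y) ≡ 0 and those with g(x, y) ≡ 0 (mod 7); the common zeros in that column are the intersection.
  x = 0: f ≡ 0 at y ∈ {0, 4}; g ≡ 0 at y ∈ {0}; common: {0}.
  x = 1: f ≡ 0 at y ∈ {1, 3}; g ≡ 0 at y ∈ {5}; common: ∅.
  x = 2: f ≡ 0 at y ∈ {0, 4}; g ≡ 0 at y ∈ {3}; common: ∅.
  x = 3: f ≡ 0 at y ∈ ∅; g ≡ 0 at y ∈ {1}; common: ∅.
  x = 4: f ≡ 0 at y ∈ {2}; g ≡ 0 at y ∈ {6}; common: ∅.
  x = 5: f ≡ 0 at y ∈ {2}; g ≡ 0 at y ∈ {4}; common: ∅.
  x = 6: f ≡ 0 at y ∈ ∅; g ≡ 0 at y ∈ {2}; common: ∅.
Collecting: common zeros = {(0, 0)}, so the count is 1.
Comparison with the Bézout bound: 1 ≤ 2 = deg(f)·deg(g), as expected for curves with no common component (the affine F_7-count falls short of the bound because intersections may lie at infinity, over extension fields, or carry multiplicity).


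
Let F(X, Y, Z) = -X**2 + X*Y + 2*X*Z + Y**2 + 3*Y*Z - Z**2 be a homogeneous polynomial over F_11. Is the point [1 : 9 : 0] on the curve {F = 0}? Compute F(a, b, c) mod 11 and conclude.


F(1,9,0) ≡ 1 (mod 11); P is NOT on the curve.

Evaluate F(1, 9, 0) term-by-term (mod 11).
  -X**2 ↦ -1·1·1·1 = -1
  X*Y ↦ 1·1·9·1 = 9
  2*X*Z ↦ 2·1·1·0 = 0
  Y**2 ↦ 1·1·81·1 = 81
  3*Y*Z ↦ 3·1·9·0 = 0
  -Z**2 ↦ -1·1·1·0 = 0
Sum: F(1, 9, 0) = (-1) + (9) + (0) + (81) + (0) + (0) = 89.
Reducing mod 11: 89 ≡ 1 (mod 11).
Since F(a, b, c) ≡ 1 ≠ 0 (mod 11), P does NOT lie on the curve.


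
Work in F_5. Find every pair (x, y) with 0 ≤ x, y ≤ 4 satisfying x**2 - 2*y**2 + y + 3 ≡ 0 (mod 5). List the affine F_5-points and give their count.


Affine F_5-points: {(0, 4)}; count = 1.

For each of the 25 pairs (x, y) ∈ F_5², evaluate f(x, y) mod 5. Record the zeros.
  x = 0: [0↦3, 1↦2, 2↦2, 3↦3, 4↦0]  zeros at y ∈ {4}
  x = 1: [0↦4, 1↦3, 2↦3, 3↦4, 4↦1]  zeros at y ∈ ∅
  x = 2: [0↦2, 1↦1, 2↦1, 3↦2, 4↦4]  zeros at y ∈ ∅
  x = 3: [0↦2, 1↦1, 2↦1, 3↦2, 4↦4]  zeros at y ∈ ∅
  x = 4: [0↦4, 1↦3, 2↦3, 3↦4, 4↦1]  zeros at y ∈ ∅
Collecting zeros: affine points = {(0, 4)}.
Total count |C(F_5)_aff| = 1.


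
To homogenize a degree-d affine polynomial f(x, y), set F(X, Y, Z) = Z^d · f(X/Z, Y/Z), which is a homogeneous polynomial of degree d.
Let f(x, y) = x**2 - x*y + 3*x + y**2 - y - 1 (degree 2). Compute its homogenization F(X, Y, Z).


F(X, Y, Z) = X**2 - X*Y + 3*X*Z + Y**2 - Y*Z - Z**2

deg(f) = 2.
Substitute x = X/Z, y = Y/Z into f, then multiply by Z^2.
  monomial 1·x^2·y^0 ↦ 1·X^2·Y^0·Z^0.
  monomial -1·x^1·y^1 ↦ -1·X^1·Y^1·Z^0.
  monomial 3·x^1·y^0 ↦ 3·X^1·Y^0·Z^1.
  monomial 1·x^0·y^2 ↦ 1·X^0·Y^2·Z^0.
  monomial -1·x^0·y^1 ↦ -1·X^0·Y^1·Z^1.
  monomial -1·x^0·y^0 ↦ -1·X^0·Y^0·Z^2.
Collecting: F(X, Y, Z) = X**2 - X*Y + 3*X*Z + Y**2 - Y*Z - Z**2.


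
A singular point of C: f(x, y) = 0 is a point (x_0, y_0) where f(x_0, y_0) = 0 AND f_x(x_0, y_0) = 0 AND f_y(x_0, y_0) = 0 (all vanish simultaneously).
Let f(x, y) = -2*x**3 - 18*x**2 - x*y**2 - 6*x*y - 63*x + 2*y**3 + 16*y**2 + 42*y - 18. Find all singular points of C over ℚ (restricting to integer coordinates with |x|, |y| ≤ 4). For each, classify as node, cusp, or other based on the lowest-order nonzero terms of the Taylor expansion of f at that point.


Singular points: {(-3, -3)}; classification: cusp.

Compute partial derivatives:
  f_x = -6*x**2 - 36*x - y**2 - 6*y - 63.
  f_y = -2*x*y - 6*x + 6*y**2 + 32*y + 42.
Scan x_0 ∈ {−4, ..., 4}. For each x_0, f_y(x_0, y) is a polynomial in y; find its integer roots y ∈ {−4, ..., 4}, then test f_x and f at those candidates.
  x = -4: f_y(-4, y) = 6*y**2 + 40*y + 66; vanishes at y ∈ {-3}. (-4, -3): f_x = -6 ≠ 0.
  x = -3: f_y(-3, y) = 6*y**2 + 38*y + 60; vanishes at y ∈ {-3}. (-3, -3): f_x = 0, f = 0 — SINGULAR.
  x = -2: f_y(-2, y) = 6*y**2 + 36*y + 54; vanishes at y ∈ {-3}. (-2, -3): f_x = -6 ≠ 0.
  x = -1: f_y(-1, y) = 6*y**2 + 34*y + 48; vanishes at y ∈ {-3}. (-1, -3): f_x = -24 ≠ 0.
  x = 0: f_y(0, y) = 6*y**2 + 32*y + 42; vanishes at y ∈ {-3}. (0, -3): f_x = -54 ≠ 0.
  x = 1: f_y(1, y) = 6*y**2 + 30*y + 36; vanishes at y ∈ {-3, -2}. (1, -3): f_x = -96 ≠ 0; (1, -2): f_x = -97 ≠ 0.
  x = 2: f_y(2, y) = 6*y**2 + 28*y + 30; vanishes at y ∈ {-3}. (2, -3): f_x = -150 ≠ 0.
  x = 3: f_y(3, y) = 6*y**2 + 26*y + 24; vanishes at y ∈ {-3}. (3, -3): f_x = -216 ≠ 0.
  x = 4: f_y(4, y) = 6*y**2 + 24*y + 18; vanishes at y ∈ {-3, -1}. (4, -3): f_x = -294 ≠ 0; (4, -1): f_x = -298 ≠ 0.
Only singular point on the grid: (-3, -3).
Classify: substitute x = -3 + u, y = -3 + v and expand: f = -2*u**3 - u*v**2 + 2*v**3 + v**2.
No constant or linear terms (consistent with a singular point). Quadratic part: v**2. Cubic part: -2*u**3 - u*v**2 + 2*v**3.
The quadratic part v**2 is a perfect square, so there is a single (double) tangent line v = 0, i.e. y = -3. Restricting the cubic part to that line (v = 0) leaves -2*u**3 ≠ 0, so f is not divisible by v and the branch is v² ≈ 2*u**3 to lowest order — this is a cusp.
Classification: cusp.


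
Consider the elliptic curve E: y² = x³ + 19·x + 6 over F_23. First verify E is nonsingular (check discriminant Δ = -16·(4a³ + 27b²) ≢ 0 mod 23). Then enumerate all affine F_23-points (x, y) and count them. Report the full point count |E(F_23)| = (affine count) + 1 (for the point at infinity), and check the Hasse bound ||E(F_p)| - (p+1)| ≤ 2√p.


Affine points = {(0, 11), (0, 12), (1, 7), (1, 16), (2, 11), (2, 12), (4, 10), (4, 13), (8, 7), (8, 16), (9, 3), (9, 20), (10, 0), (13, 9), (13, 14), (14, 7), (14, 16), (15, 3), (15, 20), (16, 6), (16, 17), (18, 4), (18, 19), (19, 2), (19, 21), (21, 11), (21, 12), (22, 3), (22, 20)}; affine count = 29; |E(F_23)| = 30.

Discriminant check: Δ ∝ 4a³ + 27b² = 4·19³ + 27·6² = 4·6859 + 27·36 ≡ 3 (mod 23). Nonzero ⇒ E is nonsingular.
For each x ∈ F_23, compute rhs = x³ + 19·x + 6 mod 23, then count y ∈ F_23 with y² ≡ rhs.
  x = 0: rhs = 6, matching y values: 11, 12 (2 points).
  x = 1: rhs = 3, matching y values: 7, 16 (2 points).
  x = 2: rhs = 6, matching y values: 11, 12 (2 points).
  x = 3: rhs = 21, matching y values: none (0 points).
  x = 4: rhs = 8, matching y values: 10, 13 (2 points).
  x = 5: rhs = 19, matching y values: none (0 points).
  x = 6: rhs = 14, matching y values: none (0 points).
  x = 7: rhs = 22, matching y values: none (0 points).
  x = 8: rhs = 3, matching y values: 7, 16 (2 points).
  x = 9: rhs = 9, matching y values: 3, 20 (2 points).
  x = 10: rhs = 0, matching y values: 0 (1 points).
  x = 11: rhs = 5, matching y values: none (0 points).
  x = 12: rhs = 7, matching y values: none (0 points).
  x = 13: rhs = 12, matching y values: 9, 14 (2 points).
  x = 14: rhs = 3, matching y values: 7, 16 (2 points).
  x = 15: rhs = 9, matching y values: 3, 20 (2 points).
  x = 16: rhs = 13, matching y values: 6, 17 (2 points).
  x = 17: rhs = 21, matching y values: none (0 points).
  x = 18: rhs = 16, matching y values: 4, 19 (2 points).
  x = 19: rhs = 4, matching y values: 2, 21 (2 points).
  x = 20: rhs = 14, matching y values: none (0 points).
  x = 21: rhs = 6, matching y values: 11, 12 (2 points).
  x = 22: rhs = 9, matching y values: 3, 20 (2 points).
Total affine count: 29.
Full point count |E(F_23)| = 29 + 1 = 30.
Hasse bound: |30 − (23+1)| = |6| = 6 ≤ 2√23 ≈ 9.5917 ✓.


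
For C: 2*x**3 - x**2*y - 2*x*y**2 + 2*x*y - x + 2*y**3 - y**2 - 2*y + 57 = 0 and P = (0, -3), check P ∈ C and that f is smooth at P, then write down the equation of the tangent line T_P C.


Tangent line at P: -25*x + 58*y + 174 = 0.

Step 1: f(0, -3) = 0, so P lies on C.
Step 2: partial derivatives
  f_x(x, y) = 6*x**2 - 2*x*y - 2*y**2 + 2*y - 1, f_y(x, y) = -x**2 - 4*x*y + 2*x + 6*y**2 - 2*y - 2.
  f_x(P) = -25, f_y(P) = 58 (gradient nonzero, so P is smooth).
Step 3: tangent line at P: -25·(x − 0) + 58·(y − -3) = 0.
Expanding: -25*x + 58*y + 174 = 0.


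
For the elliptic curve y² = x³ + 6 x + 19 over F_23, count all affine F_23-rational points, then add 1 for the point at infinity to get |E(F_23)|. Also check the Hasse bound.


Affine points = {(1, 7), (1, 16), (2, 4), (2, 19), (3, 8), (3, 15), (5, 6), (5, 17), (6, 8), (6, 15), (7, 6), (7, 17), (8, 2), (8, 21), (11, 6), (11, 17), (12, 5), (12, 18), (14, 8), (14, 15), (16, 5), (16, 18), (18, 5), (18, 18), (19, 0), (22, 9), (22, 14)}; affine count = 27; |E(F_23)| = 28.

Discriminant check: Δ ∝ 4a³ + 27b² = 4·6³ + 27·19² = 4·216 + 27·361 ≡ 8 (mod 23). Nonzero ⇒ E is nonsingular.
For each x ∈ F_23, compute rhs = x³ + 6·x + 19 mod 23, then count y ∈ F_23 with y² ≡ rhs.
  x = 0: rhs = 19, matching y values: none (0 points).
  x = 1: rhs = 3, matching y values: 7, 16 (2 points).
  x = 2: rhs = 16, matching y values: 4, 19 (2 points).
  x = 3: rhs = 18, matching y values: 8, 15 (2 points).
  x = 4: rhs = 15, matching y values: none (0 points).
  x = 5: rhs = 13, matching y values: 6, 17 (2 points).
  x = 6: rhs = 18, matching y values: 8, 15 (2 points).
  x = 7: rhs = 13, matching y values: 6, 17 (2 points).
  x = 8: rhs = 4, matching y values: 2, 21 (2 points).
  x = 9: rhs = 20, matching y values: none (0 points).
  x = 10: rhs = 21, matching y values: none (0 points).
  x = 11: rhs = 13, matching y values: 6, 17 (2 points).
  x = 12: rhs = 2, matching y values: 5, 18 (2 points).
  x = 13: rhs = 17, matching y values: none (0 points).
  x = 14: rhs = 18, matching y values: 8, 15 (2 points).
  x = 15: rhs = 11, matching y values: none (0 points).
  x = 16: rhs = 2, matching y values: 5, 18 (2 points).
  x = 17: rhs = 20, matching y values: none (0 points).
  x = 18: rhs = 2, matching y values: 5, 18 (2 points).
  x = 19: rhs = 0, matching y values: 0 (1 points).
  x = 20: rhs = 20, matching y values: none (0 points).
  x = 21: rhs = 22, matching y values: none (0 points).
  x = 22: rhs = 12, matching y values: 9, 14 (2 points).
Total affine count: 27.
Full point count |E(F_23)| = 27 + 1 = 28.
Hasse bound: |28 − (23+1)| = |4| = 4 ≤ 2√23 ≈ 9.5917 ✓.


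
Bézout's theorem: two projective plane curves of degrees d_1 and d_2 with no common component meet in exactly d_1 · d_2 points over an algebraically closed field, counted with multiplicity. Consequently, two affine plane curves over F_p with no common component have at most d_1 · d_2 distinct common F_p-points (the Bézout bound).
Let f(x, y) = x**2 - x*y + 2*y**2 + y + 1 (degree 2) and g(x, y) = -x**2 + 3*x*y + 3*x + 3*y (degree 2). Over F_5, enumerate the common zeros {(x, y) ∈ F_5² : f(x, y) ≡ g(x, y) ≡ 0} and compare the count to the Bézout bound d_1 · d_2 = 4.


Common zeros: {(1, 3), (3, 0)}; count = 2; Bézout bound = 4.

deg(f) = 2, deg(g) = 2, so Bézout bound = 4.
Scan x ∈ F_5. For each x, list the y ∈ F_5 with f(x, y) ≡ 0 and those with g(x, y) ≡ 0 (mod 5); the common zeros in that column are the intersection.
  x = 0: f ≡ 0 at y ∈ ∅; g ≡ 0 at y ∈ {0}; common: ∅.
  x = 1: f ≡ 0 at y ∈ {2, 3}; g ≡ 0 at y ∈ {3}; common: {3}.
  x = 2: f ≡ 0 at y ∈ {0, 3}; g ≡ 0 at y ∈ {2}; common: ∅.
  x = 3: f ≡ 0 at y ∈ {0, 1}; g ≡ 0 at y ∈ {0}; common: {0}.
  x = 4: f ≡ 0 at y ∈ ∅; g ≡ 0 at y ∈ ∅; common: ∅.
Collecting: common zeros = {(1, 3), (3, 0)}, so the count is 2.
Comparison with the Bézout bound: 2 ≤ 4 = deg(f)·deg(g), as expected for curves with no common component (the affine F_5-count falls short of the bound because intersections may lie at infinity, over extension fields, or carry multiplicity).


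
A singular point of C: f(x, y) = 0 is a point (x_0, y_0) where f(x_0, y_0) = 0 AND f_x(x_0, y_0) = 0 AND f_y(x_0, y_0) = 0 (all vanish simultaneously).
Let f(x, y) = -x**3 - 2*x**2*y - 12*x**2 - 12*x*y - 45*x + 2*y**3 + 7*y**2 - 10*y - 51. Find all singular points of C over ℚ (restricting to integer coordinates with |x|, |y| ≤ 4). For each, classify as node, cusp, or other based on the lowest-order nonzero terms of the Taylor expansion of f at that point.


Singular points: {(-3, -1)}; classification: node.

Compute partial derivatives:
  f_x = -3*x**2 - 4*x*y - 24*x - 12*y - 45.
  f_y = -2*x**2 - 12*x + 6*y**2 + 14*y - 10.
Scan x_0 ∈ {−4, ..., 4}. For each x_0, f_y(x_0, y) is a polynomial in y; find its integer roots y ∈ {−4, ..., 4}, then test f_x and f at those candidates.
  x = -4: f_y(-4, y) = 6*y**2 + 14*y + 6; no integer root y with |y| ≤ 4.
  x = -3: f_y(-3, y) = 6*y**2 + 14*y + 8; vanishes at y ∈ {-1}. (-3, -1): f_x = 0, f = 0 — SINGULAR.
  x = -2: f_y(-2, y) = 6*y**2 + 14*y + 6; no integer root y with |y| ≤ 4.
  x = -1: f_y(-1, y) = 6*y**2 + 14*y; vanishes at y ∈ {0}. (-1, 0): f_x = -24 ≠ 0.
  x = 0: f_y(0, y) = 6*y**2 + 14*y - 10; no integer root y with |y| ≤ 4.
  x = 1: f_y(1, y) = 6*y**2 + 14*y - 24; no integer root y with |y| ≤ 4.
  x = 2: f_y(2, y) = 6*y**2 + 14*y - 42; no integer root y with |y| ≤ 4.
  x = 3: f_y(3, y) = 6*y**2 + 14*y - 64; no integer root y with |y| ≤ 4.
  x = 4: f_y(4, y) = 6*y**2 + 14*y - 90; no integer root y with |y| ≤ 4.
Only singular point on the grid: (-3, -1).
Classify: substitute x = -3 + u, y = -1 + v and expand: f = -u**3 - 2*u**2*v - u**2 + 2*v**3 + v**2.
No constant or linear terms (consistent with a singular point). Quadratic part: -u**2 + v**2. Cubic part: -u**3 - 2*u**2*v + 2*v**3.
The quadratic part v**2 - u**2 = (v − u)(v + u) splits into two distinct linear factors, so there are two distinct tangent lines y − -1 = ±(x − -3) — this is a node (ordinary double point).
Classification: node.


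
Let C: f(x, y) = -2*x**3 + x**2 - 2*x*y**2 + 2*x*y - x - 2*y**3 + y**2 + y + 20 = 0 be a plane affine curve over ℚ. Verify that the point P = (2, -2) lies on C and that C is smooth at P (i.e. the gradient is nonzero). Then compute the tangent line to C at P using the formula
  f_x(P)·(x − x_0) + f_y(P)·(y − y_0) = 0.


Tangent line at P: -33*x - 7*y + 52 = 0.

Step 1: f(2, -2) = 0, so P lies on C.
Step 2: partial derivatives
  f_x(x, y) = -6*x**2 + 2*x - 2*y**2 + 2*y - 1, f_y(x, y) = -4*x*y + 2*x - 6*y**2 + 2*y + 1.
  f_x(P) = -33, f_y(P) = -7 (gradient nonzero, so P is smooth).
Step 3: tangent line at P: -33·(x − 2) + -7·(y − -2) = 0.
Expanding: -33*x - 7*y + 52 = 0.


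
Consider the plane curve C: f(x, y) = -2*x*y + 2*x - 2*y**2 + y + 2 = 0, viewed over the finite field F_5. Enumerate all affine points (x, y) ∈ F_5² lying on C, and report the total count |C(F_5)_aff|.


Affine F_5-points: {(3, 2), (3, 3), (4, 0), (4, 4)}; count = 4.

For each of the 25 pairs (x, y) ∈ F_5², evaluate f(x, y) mod 5. Record the zeros.
  x = 0: [0↦2, 1↦1, 2↦1, 3↦2, 4↦4]  zeros at y ∈ ∅
  x = 1: [0↦4, 1↦1, 2↦4, 3↦3, 4↦3]  zeros at y ∈ ∅
  x = 2: [0↦1, 1↦1, 2↦2, 3↦4, 4↦2]  zeros at y ∈ ∅
  x = 3: [0↦3, 1↦1, 2↦0, 3↦0, 4↦1]  zeros at y ∈ {2, 3}
  x = 4: [0↦0, 1↦1, 2↦3, 3↦1, 4↦0]  zeros at y ∈ {0, 4}
Collecting zeros: affine points = {(3, 2), (3, 3), (4, 0), (4, 4)}.
Total count |C(F_5)_aff| = 4.


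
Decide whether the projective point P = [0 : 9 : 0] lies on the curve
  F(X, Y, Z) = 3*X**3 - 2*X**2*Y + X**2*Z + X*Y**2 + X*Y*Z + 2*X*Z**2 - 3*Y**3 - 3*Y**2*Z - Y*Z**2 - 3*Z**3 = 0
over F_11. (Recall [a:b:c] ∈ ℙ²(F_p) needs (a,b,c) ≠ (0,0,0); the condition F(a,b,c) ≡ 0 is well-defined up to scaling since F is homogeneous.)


F(0,9,0) ≡ 2 (mod 11); P is NOT on the curve.

Evaluate F(0, 9, 0) term-by-term (mod 11).
  3*X**3 ↦ 3·0·1·1 = 0
  -2*X**2*Y ↦ -2·0·9·1 = 0
  X**2*Z ↦ 1·0·1·0 = 0
  X*Y**2 ↦ 1·0·81·1 = 0
  X*Y*Z ↦ 1·0·9·0 = 0
  2*X*Z**2 ↦ 2·0·1·0 = 0
  -3*Y**3 ↦ -3·1·729·1 = -2187
  -3*Y**2*Z ↦ -3·1·81·0 = 0
  -Y*Z**2 ↦ -1·1·9·0 = 0
  -3*Z**3 ↦ -3·1·1·0 = 0
Sum: F(0, 9, 0) = (0) + (0) + (0) + (0) + (0) + (0) + (-2187) + (0) + (0) + (0) = -2187.
Reducing mod 11: -2187 ≡ 2 (mod 11).
Since F(a, b, c) ≡ 2 ≠ 0 (mod 11), P does NOT lie on the curve.


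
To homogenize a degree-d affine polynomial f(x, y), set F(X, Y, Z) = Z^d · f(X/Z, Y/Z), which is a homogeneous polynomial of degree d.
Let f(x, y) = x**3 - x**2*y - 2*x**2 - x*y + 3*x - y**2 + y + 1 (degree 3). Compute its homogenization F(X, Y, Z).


F(X, Y, Z) = X**3 - X**2*Y - 2*X**2*Z - X*Y*Z + 3*X*Z**2 - Y**2*Z + Y*Z**2 + Z**3

deg(f) = 3.
Substitute x = X/Z, y = Y/Z into f, then multiply by Z^3.
  monomial 1·x^3·y^0 ↦ 1·X^3·Y^0·Z^0.
  monomial -1·x^2·y^1 ↦ -1·X^2·Y^1·Z^0.
  monomial -2·x^2·y^0 ↦ -2·X^2·Y^0·Z^1.
  monomial -1·x^1·y^1 ↦ -1·X^1·Y^1·Z^1.
  monomial 3·x^1·y^0 ↦ 3·X^1·Y^0·Z^2.
  monomial -1·x^0·y^2 ↦ -1·X^0·Y^2·Z^1.
  monomial 1·x^0·y^1 ↦ 1·X^0·Y^1·Z^2.
  monomial 1·x^0·y^0 ↦ 1·X^0·Y^0·Z^3.
Collecting: F(X, Y, Z) = X**3 - X**2*Y - 2*X**2*Z - X*Y*Z + 3*X*Z**2 - Y**2*Z + Y*Z**2 + Z**3.


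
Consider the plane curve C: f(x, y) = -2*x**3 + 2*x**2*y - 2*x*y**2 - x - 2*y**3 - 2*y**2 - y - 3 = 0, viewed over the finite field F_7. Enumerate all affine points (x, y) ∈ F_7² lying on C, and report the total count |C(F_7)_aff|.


Affine F_7-points: {(0, 5), (2, 0), (2, 4), (5, 2), (5, 3), (6, 0), (6, 2), (6, 5)}; count = 8.

For each of the 49 pairs (x, y) ∈ F_7², evaluate f(x, y) mod 7. Record the zeros.
  x = 0: [0↦4, 1↦6, 2↦6, 3↦6, 4↦1, 5↦0, 6↦5]  zeros at y ∈ {5}
  x = 1: [0↦1, 1↦3, 2↦6, 3↦5, 4↦2, 5↦6, 6↦5]  zeros at y ∈ ∅
  x = 2: [0↦0, 1↦6, 2↦2, 3↦4, 4↦0, 5↦6, 6↦3]  zeros at y ∈ {0, 4}
  x = 3: [0↦3, 1↦3, 2↦3, 3↦5, 4↦4, 5↦2, 6↦1]  zeros at y ∈ ∅
  x = 4: [0↦5, 1↦3, 2↦4, 3↦3, 4↦2, 5↦3, 6↦1]  zeros at y ∈ ∅
  x = 5: [0↦1, 1↦1, 2↦0, 3↦0, 4↦3, 5↦4, 6↦5]  zeros at y ∈ {2, 3}
  x = 6: [0↦0, 1↦6, 2↦0, 3↦5, 4↦2, 5↦0, 6↦1]  zeros at y ∈ {0, 2, 5}
Collecting zeros: affine points = {(0, 5), (2, 0), (2, 4), (5, 2), (5, 3), (6, 0), (6, 2), (6, 5)}.
Total count |C(F_7)_aff| = 8.
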